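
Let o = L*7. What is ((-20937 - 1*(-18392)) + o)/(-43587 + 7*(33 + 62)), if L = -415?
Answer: 2725/21461 ≈ 0.12697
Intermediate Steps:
o = -2905 (o = -415*7 = -2905)
((-20937 - 1*(-18392)) + o)/(-43587 + 7*(33 + 62)) = ((-20937 - 1*(-18392)) - 2905)/(-43587 + 7*(33 + 62)) = ((-20937 + 18392) - 2905)/(-43587 + 7*95) = (-2545 - 2905)/(-43587 + 665) = -5450/(-42922) = -5450*(-1/42922) = 2725/21461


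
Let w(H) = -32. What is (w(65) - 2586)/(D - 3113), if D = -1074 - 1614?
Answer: 2618/5801 ≈ 0.45130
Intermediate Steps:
D = -2688
(w(65) - 2586)/(D - 3113) = (-32 - 2586)/(-2688 - 3113) = -2618/(-5801) = -2618*(-1/5801) = 2618/5801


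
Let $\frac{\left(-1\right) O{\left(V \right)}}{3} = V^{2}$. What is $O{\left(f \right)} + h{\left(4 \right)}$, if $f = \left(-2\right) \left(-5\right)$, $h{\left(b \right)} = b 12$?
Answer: $-252$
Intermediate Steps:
$h{\left(b \right)} = 12 b$
$f = 10$
$O{\left(V \right)} = - 3 V^{2}$
$O{\left(f \right)} + h{\left(4 \right)} = - 3 \cdot 10^{2} + 12 \cdot 4 = \left(-3\right) 100 + 48 = -300 + 48 = -252$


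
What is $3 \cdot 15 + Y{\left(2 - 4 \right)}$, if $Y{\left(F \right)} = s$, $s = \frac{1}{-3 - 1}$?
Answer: $\frac{179}{4} \approx 44.75$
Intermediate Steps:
$s = - \frac{1}{4}$ ($s = \frac{1}{-3 - 1} = \frac{1}{-4} = - \frac{1}{4} \approx -0.25$)
$Y{\left(F \right)} = - \frac{1}{4}$
$3 \cdot 15 + Y{\left(2 - 4 \right)} = 3 \cdot 15 - \frac{1}{4} = 45 - \frac{1}{4} = \frac{179}{4}$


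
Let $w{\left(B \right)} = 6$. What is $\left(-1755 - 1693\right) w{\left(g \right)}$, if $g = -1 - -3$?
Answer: $-20688$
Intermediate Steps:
$g = 2$ ($g = -1 + 3 = 2$)
$\left(-1755 - 1693\right) w{\left(g \right)} = \left(-1755 - 1693\right) 6 = \left(-3448\right) 6 = -20688$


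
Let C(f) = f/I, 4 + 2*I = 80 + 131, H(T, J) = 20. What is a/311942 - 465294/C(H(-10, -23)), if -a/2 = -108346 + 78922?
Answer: -7511239755579/3119420 ≈ -2.4079e+6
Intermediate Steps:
a = 58848 (a = -2*(-108346 + 78922) = -2*(-29424) = 58848)
I = 207/2 (I = -2 + (80 + 131)/2 = -2 + (½)*211 = -2 + 211/2 = 207/2 ≈ 103.50)
C(f) = 2*f/207 (C(f) = f/(207/2) = f*(2/207) = 2*f/207)
a/311942 - 465294/C(H(-10, -23)) = 58848/311942 - 465294/((2/207)*20) = 58848*(1/311942) - 465294/40/207 = 29424/155971 - 465294*207/40 = 29424/155971 - 48157929/20 = -7511239755579/3119420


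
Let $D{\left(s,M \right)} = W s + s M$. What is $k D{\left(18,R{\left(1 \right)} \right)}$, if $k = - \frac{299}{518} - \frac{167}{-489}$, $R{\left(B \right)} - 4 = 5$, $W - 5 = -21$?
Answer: $\frac{179115}{6031} \approx 29.699$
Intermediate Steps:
$W = -16$ ($W = 5 - 21 = -16$)
$R{\left(B \right)} = 9$ ($R{\left(B \right)} = 4 + 5 = 9$)
$D{\left(s,M \right)} = - 16 s + M s$ ($D{\left(s,M \right)} = - 16 s + s M = - 16 s + M s$)
$k = - \frac{59705}{253302}$ ($k = \left(-299\right) \frac{1}{518} - - \frac{167}{489} = - \frac{299}{518} + \frac{167}{489} = - \frac{59705}{253302} \approx -0.23571$)
$k D{\left(18,R{\left(1 \right)} \right)} = - \frac{59705 \cdot 18 \left(-16 + 9\right)}{253302} = - \frac{59705 \cdot 18 \left(-7\right)}{253302} = \left(- \frac{59705}{253302}\right) \left(-126\right) = \frac{179115}{6031}$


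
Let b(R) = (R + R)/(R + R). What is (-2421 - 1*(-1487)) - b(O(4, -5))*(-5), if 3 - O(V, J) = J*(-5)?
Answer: -929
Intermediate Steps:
O(V, J) = 3 + 5*J (O(V, J) = 3 - J*(-5) = 3 - (-5)*J = 3 + 5*J)
b(R) = 1 (b(R) = (2*R)/((2*R)) = (2*R)*(1/(2*R)) = 1)
(-2421 - 1*(-1487)) - b(O(4, -5))*(-5) = (-2421 - 1*(-1487)) - (-5) = (-2421 + 1487) - 1*(-5) = -934 + 5 = -929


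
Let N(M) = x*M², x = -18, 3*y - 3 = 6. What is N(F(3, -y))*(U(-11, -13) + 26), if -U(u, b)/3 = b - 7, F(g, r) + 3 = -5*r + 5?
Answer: -447372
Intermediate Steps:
y = 3 (y = 1 + (⅓)*6 = 1 + 2 = 3)
F(g, r) = 2 - 5*r (F(g, r) = -3 + (-5*r + 5) = -3 + (5 - 5*r) = 2 - 5*r)
U(u, b) = 21 - 3*b (U(u, b) = -3*(b - 7) = -3*(-7 + b) = 21 - 3*b)
N(M) = -18*M²
N(F(3, -y))*(U(-11, -13) + 26) = (-18*(2 - (-5)*3)²)*((21 - 3*(-13)) + 26) = (-18*(2 - 5*(-3))²)*((21 + 39) + 26) = (-18*(2 + 15)²)*(60 + 26) = -18*17²*86 = -18*289*86 = -5202*86 = -447372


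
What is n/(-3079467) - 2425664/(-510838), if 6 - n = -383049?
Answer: 1212345531833/262184793891 ≈ 4.6240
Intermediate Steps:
n = 383055 (n = 6 - 1*(-383049) = 6 + 383049 = 383055)
n/(-3079467) - 2425664/(-510838) = 383055/(-3079467) - 2425664/(-510838) = 383055*(-1/3079467) - 2425664*(-1/510838) = -127685/1026489 + 1212832/255419 = 1212345531833/262184793891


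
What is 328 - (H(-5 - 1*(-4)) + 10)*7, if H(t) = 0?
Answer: 258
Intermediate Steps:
328 - (H(-5 - 1*(-4)) + 10)*7 = 328 - (0 + 10)*7 = 328 - 10*7 = 328 - 1*70 = 328 - 70 = 258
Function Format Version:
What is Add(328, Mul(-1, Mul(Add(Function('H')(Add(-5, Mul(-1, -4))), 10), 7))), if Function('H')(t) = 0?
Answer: 258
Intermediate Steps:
Add(328, Mul(-1, Mul(Add(Function('H')(Add(-5, Mul(-1, -4))), 10), 7))) = Add(328, Mul(-1, Mul(Add(0, 10), 7))) = Add(328, Mul(-1, Mul(10, 7))) = Add(328, Mul(-1, 70)) = Add(328, -70) = 258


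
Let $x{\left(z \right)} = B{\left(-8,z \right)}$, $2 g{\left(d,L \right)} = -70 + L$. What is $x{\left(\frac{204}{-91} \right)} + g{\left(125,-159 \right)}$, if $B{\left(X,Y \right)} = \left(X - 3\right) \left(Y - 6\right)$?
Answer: $- \frac{4339}{182} \approx -23.841$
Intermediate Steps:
$g{\left(d,L \right)} = -35 + \frac{L}{2}$ ($g{\left(d,L \right)} = \frac{-70 + L}{2} = -35 + \frac{L}{2}$)
$B{\left(X,Y \right)} = \left(-6 + Y\right) \left(-3 + X\right)$ ($B{\left(X,Y \right)} = \left(-3 + X\right) \left(-6 + Y\right) = \left(-6 + Y\right) \left(-3 + X\right)$)
$x{\left(z \right)} = 66 - 11 z$ ($x{\left(z \right)} = 18 - -48 - 3 z - 8 z = 18 + 48 - 3 z - 8 z = 66 - 11 z$)
$x{\left(\frac{204}{-91} \right)} + g{\left(125,-159 \right)} = \left(66 - 11 \frac{204}{-91}\right) + \left(-35 + \frac{1}{2} \left(-159\right)\right) = \left(66 - 11 \cdot 204 \left(- \frac{1}{91}\right)\right) - \frac{229}{2} = \left(66 - - \frac{2244}{91}\right) - \frac{229}{2} = \left(66 + \frac{2244}{91}\right) - \frac{229}{2} = \frac{8250}{91} - \frac{229}{2} = - \frac{4339}{182}$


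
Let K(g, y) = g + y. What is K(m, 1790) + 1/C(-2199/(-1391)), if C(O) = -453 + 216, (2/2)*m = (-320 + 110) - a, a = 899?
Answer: 161396/237 ≈ 681.00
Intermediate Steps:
m = -1109 (m = (-320 + 110) - 1*899 = -210 - 899 = -1109)
C(O) = -237
K(m, 1790) + 1/C(-2199/(-1391)) = (-1109 + 1790) + 1/(-237) = 681 - 1/237 = 161396/237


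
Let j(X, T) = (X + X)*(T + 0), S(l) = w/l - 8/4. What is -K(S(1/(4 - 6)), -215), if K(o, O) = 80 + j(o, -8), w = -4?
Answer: 16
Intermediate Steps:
S(l) = -2 - 4/l (S(l) = -4/l - 8/4 = -4/l - 8*¼ = -4/l - 2 = -2 - 4/l)
j(X, T) = 2*T*X (j(X, T) = (2*X)*T = 2*T*X)
K(o, O) = 80 - 16*o (K(o, O) = 80 + 2*(-8)*o = 80 - 16*o)
-K(S(1/(4 - 6)), -215) = -(80 - 16*(-2 - 4/(1/(4 - 6)))) = -(80 - 16*(-2 - 4/(1/(-2)))) = -(80 - 16*(-2 - 4/(-½))) = -(80 - 16*(-2 - 4*(-2))) = -(80 - 16*(-2 + 8)) = -(80 - 16*6) = -(80 - 96) = -1*(-16) = 16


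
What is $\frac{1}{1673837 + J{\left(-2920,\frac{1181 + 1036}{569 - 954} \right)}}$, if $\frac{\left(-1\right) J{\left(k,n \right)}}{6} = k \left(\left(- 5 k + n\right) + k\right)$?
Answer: $\frac{77}{15877904281} \approx 4.8495 \cdot 10^{-9}$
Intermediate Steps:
$J{\left(k,n \right)} = - 6 k \left(n - 4 k\right)$ ($J{\left(k,n \right)} = - 6 k \left(\left(- 5 k + n\right) + k\right) = - 6 k \left(\left(n - 5 k\right) + k\right) = - 6 k \left(n - 4 k\right)$)
$\frac{1}{1673837 + J{\left(-2920,\frac{1181 + 1036}{569 - 954} \right)}} = \frac{1}{1673837 + 6 \left(-2920\right) \left(- \frac{1181 + 1036}{569 - 954} + 4 \left(-2920\right)\right)} = \frac{1}{1673837 + 6 \left(-2920\right) \left(- \frac{2217}{-385} - 11680\right)} = \frac{1}{1673837 + 6 \left(-2920\right) \left(- \frac{2217 \left(-1\right)}{385} - 11680\right)} = \frac{1}{1673837 + 6 \left(-2920\right) \left(\left(-1\right) \left(- \frac{2217}{385}\right) - 11680\right)} = \frac{1}{1673837 + 6 \left(-2920\right) \left(\frac{2217}{385} - 11680\right)} = \frac{1}{1673837 + 6 \left(-2920\right) \left(- \frac{4494583}{385}\right)} = \frac{1}{1673837 + \frac{15749018832}{77}} = \frac{1}{\frac{15877904281}{77}} = \frac{77}{15877904281}$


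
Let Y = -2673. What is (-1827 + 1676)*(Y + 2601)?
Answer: 10872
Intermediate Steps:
(-1827 + 1676)*(Y + 2601) = (-1827 + 1676)*(-2673 + 2601) = -151*(-72) = 10872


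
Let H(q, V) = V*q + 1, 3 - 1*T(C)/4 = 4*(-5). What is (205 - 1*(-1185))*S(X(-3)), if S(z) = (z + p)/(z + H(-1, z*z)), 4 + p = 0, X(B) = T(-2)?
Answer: -11120/761 ≈ -14.612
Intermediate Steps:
T(C) = 92 (T(C) = 12 - 16*(-5) = 12 - 4*(-20) = 12 + 80 = 92)
X(B) = 92
H(q, V) = 1 + V*q
p = -4 (p = -4 + 0 = -4)
S(z) = (-4 + z)/(1 + z - z²) (S(z) = (z - 4)/(z + (1 + (z*z)*(-1))) = (-4 + z)/(z + (1 + z²*(-1))) = (-4 + z)/(z + (1 - z²)) = (-4 + z)/(1 + z - z²))
(205 - 1*(-1185))*S(X(-3)) = (205 - 1*(-1185))*((-4 + 92)/(1 + 92 - 1*92²)) = (205 + 1185)*(88/(1 + 92 - 1*8464)) = 1390*(88/(1 + 92 - 8464)) = 1390*(88/(-8371)) = 1390*(-1/8371*88) = 1390*(-8/761) = -11120/761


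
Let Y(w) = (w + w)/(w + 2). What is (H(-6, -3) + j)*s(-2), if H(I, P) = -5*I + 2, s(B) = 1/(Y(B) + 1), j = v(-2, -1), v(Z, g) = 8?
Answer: 0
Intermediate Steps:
Y(w) = 2*w/(2 + w) (Y(w) = (2*w)/(2 + w) = 2*w/(2 + w))
j = 8
s(B) = 1/(1 + 2*B/(2 + B)) (s(B) = 1/(2*B/(2 + B) + 1) = 1/(1 + 2*B/(2 + B)))
H(I, P) = 2 - 5*I
(H(-6, -3) + j)*s(-2) = ((2 - 5*(-6)) + 8)*((2 - 2)/(2 + 3*(-2))) = ((2 + 30) + 8)*(0/(2 - 6)) = (32 + 8)*(0/(-4)) = 40*(-¼*0) = 40*0 = 0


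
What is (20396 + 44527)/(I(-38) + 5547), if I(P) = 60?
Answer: 21641/1869 ≈ 11.579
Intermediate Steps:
(20396 + 44527)/(I(-38) + 5547) = (20396 + 44527)/(60 + 5547) = 64923/5607 = 64923*(1/5607) = 21641/1869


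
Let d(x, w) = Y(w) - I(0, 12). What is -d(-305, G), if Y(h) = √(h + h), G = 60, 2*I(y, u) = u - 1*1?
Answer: 11/2 - 2*√30 ≈ -5.4545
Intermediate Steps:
I(y, u) = -½ + u/2 (I(y, u) = (u - 1*1)/2 = (u - 1)/2 = (-1 + u)/2 = -½ + u/2)
Y(h) = √2*√h (Y(h) = √(2*h) = √2*√h)
d(x, w) = -11/2 + √2*√w (d(x, w) = √2*√w - (-½ + (½)*12) = √2*√w - (-½ + 6) = √2*√w - 1*11/2 = √2*√w - 11/2 = -11/2 + √2*√w)
-d(-305, G) = -(-11/2 + √2*√60) = -(-11/2 + √2*(2*√15)) = -(-11/2 + 2*√30) = 11/2 - 2*√30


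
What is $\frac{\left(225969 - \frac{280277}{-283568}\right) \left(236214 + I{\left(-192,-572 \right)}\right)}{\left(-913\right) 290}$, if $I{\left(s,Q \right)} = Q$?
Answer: $- \frac{686337933492659}{3412740880} \approx -2.0111 \cdot 10^{5}$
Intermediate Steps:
$\frac{\left(225969 - \frac{280277}{-283568}\right) \left(236214 + I{\left(-192,-572 \right)}\right)}{\left(-913\right) 290} = \frac{\left(225969 - \frac{280277}{-283568}\right) \left(236214 - 572\right)}{\left(-913\right) 290} = \frac{\left(225969 - - \frac{280277}{283568}\right) 235642}{-264770} = \left(225969 + \frac{280277}{283568}\right) 235642 \left(- \frac{1}{264770}\right) = \frac{64077857669}{283568} \cdot 235642 \left(- \frac{1}{264770}\right) = \frac{7549717268419249}{141784} \left(- \frac{1}{264770}\right) = - \frac{686337933492659}{3412740880}$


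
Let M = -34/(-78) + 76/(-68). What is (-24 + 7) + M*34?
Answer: -1567/39 ≈ -40.180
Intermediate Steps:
M = -452/663 (M = -34*(-1/78) + 76*(-1/68) = 17/39 - 19/17 = -452/663 ≈ -0.68175)
(-24 + 7) + M*34 = (-24 + 7) - 452/663*34 = -17 - 904/39 = -1567/39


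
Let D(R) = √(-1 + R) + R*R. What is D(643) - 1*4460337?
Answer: -4046888 + √642 ≈ -4.0469e+6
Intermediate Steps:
D(R) = R² + √(-1 + R) (D(R) = √(-1 + R) + R² = R² + √(-1 + R))
D(643) - 1*4460337 = (643² + √(-1 + 643)) - 1*4460337 = (413449 + √642) - 4460337 = -4046888 + √642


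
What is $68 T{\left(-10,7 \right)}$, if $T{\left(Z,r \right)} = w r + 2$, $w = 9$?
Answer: $4420$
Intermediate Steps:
$T{\left(Z,r \right)} = 2 + 9 r$ ($T{\left(Z,r \right)} = 9 r + 2 = 2 + 9 r$)
$68 T{\left(-10,7 \right)} = 68 \left(2 + 9 \cdot 7\right) = 68 \left(2 + 63\right) = 68 \cdot 65 = 4420$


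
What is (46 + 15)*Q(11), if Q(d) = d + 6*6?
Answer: 2867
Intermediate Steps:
Q(d) = 36 + d (Q(d) = d + 36 = 36 + d)
(46 + 15)*Q(11) = (46 + 15)*(36 + 11) = 61*47 = 2867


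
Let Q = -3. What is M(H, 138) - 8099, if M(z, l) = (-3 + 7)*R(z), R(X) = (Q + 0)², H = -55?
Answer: -8063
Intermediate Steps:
R(X) = 9 (R(X) = (-3 + 0)² = (-3)² = 9)
M(z, l) = 36 (M(z, l) = (-3 + 7)*9 = 4*9 = 36)
M(H, 138) - 8099 = 36 - 8099 = -8063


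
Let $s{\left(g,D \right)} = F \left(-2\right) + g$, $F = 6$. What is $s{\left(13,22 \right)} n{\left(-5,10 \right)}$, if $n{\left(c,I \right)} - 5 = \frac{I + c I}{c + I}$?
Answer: $-3$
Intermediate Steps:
$s{\left(g,D \right)} = -12 + g$ ($s{\left(g,D \right)} = 6 \left(-2\right) + g = -12 + g$)
$n{\left(c,I \right)} = 5 + \frac{I + I c}{I + c}$ ($n{\left(c,I \right)} = 5 + \frac{I + c I}{c + I} = 5 + \frac{I + I c}{I + c}$)
$s{\left(13,22 \right)} n{\left(-5,10 \right)} = \left(-12 + 13\right) \frac{5 \left(-5\right) + 6 \cdot 10 + 10 \left(-5\right)}{10 - 5} = 1 \frac{-25 + 60 - 50}{5} = 1 \cdot \frac{1}{5} \left(-15\right) = 1 \left(-3\right) = -3$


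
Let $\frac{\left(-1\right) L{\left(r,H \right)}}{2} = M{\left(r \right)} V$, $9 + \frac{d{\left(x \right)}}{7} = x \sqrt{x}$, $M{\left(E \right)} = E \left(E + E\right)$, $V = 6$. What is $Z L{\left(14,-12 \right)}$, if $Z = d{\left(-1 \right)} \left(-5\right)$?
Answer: $-1481760 - 164640 i \approx -1.4818 \cdot 10^{6} - 1.6464 \cdot 10^{5} i$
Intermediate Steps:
$M{\left(E \right)} = 2 E^{2}$ ($M{\left(E \right)} = E 2 E = 2 E^{2}$)
$d{\left(x \right)} = -63 + 7 x^{\frac{3}{2}}$ ($d{\left(x \right)} = -63 + 7 x \sqrt{x} = -63 + 7 x^{\frac{3}{2}}$)
$L{\left(r,H \right)} = - 24 r^{2}$ ($L{\left(r,H \right)} = - 2 \cdot 2 r^{2} \cdot 6 = - 2 \cdot 12 r^{2} = - 24 r^{2}$)
$Z = 315 + 35 i$ ($Z = \left(-63 + 7 \left(-1\right)^{\frac{3}{2}}\right) \left(-5\right) = \left(-63 + 7 \left(- i\right)\right) \left(-5\right) = \left(-63 - 7 i\right) \left(-5\right) = 315 + 35 i \approx 315.0 + 35.0 i$)
$Z L{\left(14,-12 \right)} = \left(315 + 35 i\right) \left(- 24 \cdot 14^{2}\right) = \left(315 + 35 i\right) \left(\left(-24\right) 196\right) = \left(315 + 35 i\right) \left(-4704\right) = -1481760 - 164640 i$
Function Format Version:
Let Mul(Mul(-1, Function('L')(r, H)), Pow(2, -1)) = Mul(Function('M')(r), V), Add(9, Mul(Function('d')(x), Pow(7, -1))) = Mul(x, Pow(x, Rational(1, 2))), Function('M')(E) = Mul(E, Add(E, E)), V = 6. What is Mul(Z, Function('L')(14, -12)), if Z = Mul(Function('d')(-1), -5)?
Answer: Add(-1481760, Mul(-164640, I)) ≈ Add(-1.4818e+6, Mul(-1.6464e+5, I))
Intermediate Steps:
Function('M')(E) = Mul(2, Pow(E, 2)) (Function('M')(E) = Mul(E, Mul(2, E)) = Mul(2, Pow(E, 2)))
Function('d')(x) = Add(-63, Mul(7, Pow(x, Rational(3, 2)))) (Function('d')(x) = Add(-63, Mul(7, Mul(x, Pow(x, Rational(1, 2))))) = Add(-63, Mul(7, Pow(x, Rational(3, 2)))))
Function('L')(r, H) = Mul(-24, Pow(r, 2)) (Function('L')(r, H) = Mul(-2, Mul(Mul(2, Pow(r, 2)), 6)) = Mul(-2, Mul(12, Pow(r, 2))) = Mul(-24, Pow(r, 2)))
Z = Add(315, Mul(35, I)) (Z = Mul(Add(-63, Mul(7, Pow(-1, Rational(3, 2)))), -5) = Mul(Add(-63, Mul(7, Mul(-1, I))), -5) = Mul(Add(-63, Mul(-7, I)), -5) = Add(315, Mul(35, I)) ≈ Add(315.00, Mul(35.000, I)))
Mul(Z, Function('L')(14, -12)) = Mul(Add(315, Mul(35, I)), Mul(-24, Pow(14, 2))) = Mul(Add(315, Mul(35, I)), Mul(-24, 196)) = Mul(Add(315, Mul(35, I)), -4704) = Add(-1481760, Mul(-164640, I))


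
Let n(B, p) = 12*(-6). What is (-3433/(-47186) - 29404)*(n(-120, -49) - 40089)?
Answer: 55721528487471/47186 ≈ 1.1809e+9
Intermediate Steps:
n(B, p) = -72
(-3433/(-47186) - 29404)*(n(-120, -49) - 40089) = (-3433/(-47186) - 29404)*(-72 - 40089) = (-3433*(-1/47186) - 29404)*(-40161) = (3433/47186 - 29404)*(-40161) = -1387453711/47186*(-40161) = 55721528487471/47186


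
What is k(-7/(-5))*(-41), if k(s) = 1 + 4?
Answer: -205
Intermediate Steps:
k(s) = 5
k(-7/(-5))*(-41) = 5*(-41) = -205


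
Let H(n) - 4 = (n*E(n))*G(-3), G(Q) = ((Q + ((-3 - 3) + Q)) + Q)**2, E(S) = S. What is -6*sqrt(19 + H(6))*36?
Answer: -216*sqrt(8123) ≈ -19468.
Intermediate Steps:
G(Q) = (-6 + 3*Q)**2 (G(Q) = ((Q + (-6 + Q)) + Q)**2 = ((-6 + 2*Q) + Q)**2 = (-6 + 3*Q)**2)
H(n) = 4 + 225*n**2 (H(n) = 4 + (n*n)*(9*(-2 - 3)**2) = 4 + n**2*(9*(-5)**2) = 4 + n**2*(9*25) = 4 + n**2*225 = 4 + 225*n**2)
-6*sqrt(19 + H(6))*36 = -6*sqrt(19 + (4 + 225*6**2))*36 = -6*sqrt(19 + (4 + 225*36))*36 = -6*sqrt(19 + (4 + 8100))*36 = -6*sqrt(19 + 8104)*36 = -6*sqrt(8123)*36 = -216*sqrt(8123)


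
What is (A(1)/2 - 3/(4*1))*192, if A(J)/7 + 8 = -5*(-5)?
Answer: 11280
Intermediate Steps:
A(J) = 119 (A(J) = -56 + 7*(-5*(-5)) = -56 + 7*25 = -56 + 175 = 119)
(A(1)/2 - 3/(4*1))*192 = (119/2 - 3/(4*1))*192 = (119*(½) - 3/4)*192 = (119/2 - 3*¼)*192 = (119/2 - ¾)*192 = (235/4)*192 = 11280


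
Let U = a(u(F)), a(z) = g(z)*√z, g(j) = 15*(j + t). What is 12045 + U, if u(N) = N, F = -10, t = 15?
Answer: 12045 + 75*I*√10 ≈ 12045.0 + 237.17*I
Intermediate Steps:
g(j) = 225 + 15*j (g(j) = 15*(j + 15) = 15*(15 + j) = 225 + 15*j)
a(z) = √z*(225 + 15*z) (a(z) = (225 + 15*z)*√z = √z*(225 + 15*z))
U = 75*I*√10 (U = 15*√(-10)*(15 - 10) = 15*(I*√10)*5 = 75*I*√10 ≈ 237.17*I)
12045 + U = 12045 + 75*I*√10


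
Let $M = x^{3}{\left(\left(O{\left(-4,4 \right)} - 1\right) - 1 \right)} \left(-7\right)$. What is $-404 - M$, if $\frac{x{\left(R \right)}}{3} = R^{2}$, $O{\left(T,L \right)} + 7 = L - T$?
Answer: $-215$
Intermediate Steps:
$O{\left(T,L \right)} = -7 + L - T$ ($O{\left(T,L \right)} = -7 + \left(L - T\right) = -7 + L - T$)
$x{\left(R \right)} = 3 R^{2}$
$M = -189$ ($M = \left(3 \left(\left(\left(-7 + 4 - -4\right) - 1\right) - 1\right)^{2}\right)^{3} \left(-7\right) = \left(3 \left(\left(\left(-7 + 4 + 4\right) - 1\right) - 1\right)^{2}\right)^{3} \left(-7\right) = \left(3 \left(\left(1 - 1\right) - 1\right)^{2}\right)^{3} \left(-7\right) = \left(3 \left(0 - 1\right)^{2}\right)^{3} \left(-7\right) = \left(3 \left(-1\right)^{2}\right)^{3} \left(-7\right) = \left(3 \cdot 1\right)^{3} \left(-7\right) = 3^{3} \left(-7\right) = 27 \left(-7\right) = -189$)
$-404 - M = -404 - -189 = -404 + 189 = -215$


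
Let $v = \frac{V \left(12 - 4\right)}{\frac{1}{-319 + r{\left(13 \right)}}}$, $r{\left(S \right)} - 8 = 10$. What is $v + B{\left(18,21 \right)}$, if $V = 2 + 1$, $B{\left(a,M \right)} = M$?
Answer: $-7203$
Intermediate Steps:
$r{\left(S \right)} = 18$ ($r{\left(S \right)} = 8 + 10 = 18$)
$V = 3$
$v = -7224$ ($v = \frac{3 \left(12 - 4\right)}{\frac{1}{-319 + 18}} = \frac{3 \left(12 - 4\right)}{\frac{1}{-301}} = \frac{3 \cdot 8}{- \frac{1}{301}} = 24 \left(-301\right) = -7224$)
$v + B{\left(18,21 \right)} = -7224 + 21 = -7203$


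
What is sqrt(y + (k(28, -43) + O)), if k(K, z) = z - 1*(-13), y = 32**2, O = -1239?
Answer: 7*I*sqrt(5) ≈ 15.652*I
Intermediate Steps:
y = 1024
k(K, z) = 13 + z (k(K, z) = z + 13 = 13 + z)
sqrt(y + (k(28, -43) + O)) = sqrt(1024 + ((13 - 43) - 1239)) = sqrt(1024 + (-30 - 1239)) = sqrt(1024 - 1269) = sqrt(-245) = 7*I*sqrt(5)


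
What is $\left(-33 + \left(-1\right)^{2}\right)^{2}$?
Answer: $1024$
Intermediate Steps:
$\left(-33 + \left(-1\right)^{2}\right)^{2} = \left(-33 + 1\right)^{2} = \left(-32\right)^{2} = 1024$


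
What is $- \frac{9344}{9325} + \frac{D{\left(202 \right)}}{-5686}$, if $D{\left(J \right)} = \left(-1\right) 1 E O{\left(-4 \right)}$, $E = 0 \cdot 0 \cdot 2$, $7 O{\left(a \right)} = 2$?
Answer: $- \frac{9344}{9325} \approx -1.002$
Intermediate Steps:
$O{\left(a \right)} = \frac{2}{7}$ ($O{\left(a \right)} = \frac{1}{7} \cdot 2 = \frac{2}{7}$)
$E = 0$ ($E = 0 \cdot 2 = 0$)
$D{\left(J \right)} = 0$ ($D{\left(J \right)} = \left(-1\right) 1 \cdot 0 \cdot \frac{2}{7} = \left(-1\right) 0 \cdot \frac{2}{7} = 0 \cdot \frac{2}{7} = 0$)
$- \frac{9344}{9325} + \frac{D{\left(202 \right)}}{-5686} = - \frac{9344}{9325} + \frac{0}{-5686} = \left(-9344\right) \frac{1}{9325} + 0 \left(- \frac{1}{5686}\right) = - \frac{9344}{9325} + 0 = - \frac{9344}{9325}$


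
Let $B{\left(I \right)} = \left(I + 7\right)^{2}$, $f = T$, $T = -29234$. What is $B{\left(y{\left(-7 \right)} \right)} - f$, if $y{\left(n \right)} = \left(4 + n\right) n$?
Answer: $30018$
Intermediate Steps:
$y{\left(n \right)} = n \left(4 + n\right)$
$f = -29234$
$B{\left(I \right)} = \left(7 + I\right)^{2}$
$B{\left(y{\left(-7 \right)} \right)} - f = \left(7 - 7 \left(4 - 7\right)\right)^{2} - -29234 = \left(7 - -21\right)^{2} + 29234 = \left(7 + 21\right)^{2} + 29234 = 28^{2} + 29234 = 784 + 29234 = 30018$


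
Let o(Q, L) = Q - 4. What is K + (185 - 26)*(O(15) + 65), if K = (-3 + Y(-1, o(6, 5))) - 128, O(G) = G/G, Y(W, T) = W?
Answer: 10362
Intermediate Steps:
o(Q, L) = -4 + Q
O(G) = 1
K = -132 (K = (-3 - 1) - 128 = -4 - 128 = -132)
K + (185 - 26)*(O(15) + 65) = -132 + (185 - 26)*(1 + 65) = -132 + 159*66 = -132 + 10494 = 10362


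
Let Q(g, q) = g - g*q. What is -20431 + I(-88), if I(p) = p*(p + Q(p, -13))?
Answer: 95729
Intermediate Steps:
Q(g, q) = g - g*q
I(p) = 15*p**2 (I(p) = p*(p + p*(1 - 1*(-13))) = p*(p + p*(1 + 13)) = p*(p + p*14) = p*(p + 14*p) = p*(15*p) = 15*p**2)
-20431 + I(-88) = -20431 + 15*(-88)**2 = -20431 + 15*7744 = -20431 + 116160 = 95729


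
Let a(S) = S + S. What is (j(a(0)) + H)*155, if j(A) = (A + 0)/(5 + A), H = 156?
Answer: 24180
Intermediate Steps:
a(S) = 2*S
j(A) = A/(5 + A)
(j(a(0)) + H)*155 = ((2*0)/(5 + 2*0) + 156)*155 = (0/(5 + 0) + 156)*155 = (0/5 + 156)*155 = (0*(⅕) + 156)*155 = (0 + 156)*155 = 156*155 = 24180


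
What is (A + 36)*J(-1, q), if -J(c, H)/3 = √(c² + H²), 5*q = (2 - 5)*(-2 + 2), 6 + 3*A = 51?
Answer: -153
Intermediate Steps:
A = 15 (A = -2 + (⅓)*51 = -2 + 17 = 15)
q = 0 (q = ((2 - 5)*(-2 + 2))/5 = (-3*0)/5 = (⅕)*0 = 0)
J(c, H) = -3*√(H² + c²) (J(c, H) = -3*√(c² + H²) = -3*√(H² + c²))
(A + 36)*J(-1, q) = (15 + 36)*(-3*√(0² + (-1)²)) = 51*(-3*√(0 + 1)) = 51*(-3*√1) = 51*(-3*1) = 51*(-3) = -153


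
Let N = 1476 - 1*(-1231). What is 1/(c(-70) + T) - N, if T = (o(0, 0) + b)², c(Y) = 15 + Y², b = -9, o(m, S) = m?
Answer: -13524171/4996 ≈ -2707.0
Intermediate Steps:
T = 81 (T = (0 - 9)² = (-9)² = 81)
N = 2707 (N = 1476 + 1231 = 2707)
1/(c(-70) + T) - N = 1/((15 + (-70)²) + 81) - 1*2707 = 1/((15 + 4900) + 81) - 2707 = 1/(4915 + 81) - 2707 = 1/4996 - 2707 = -13524171/4996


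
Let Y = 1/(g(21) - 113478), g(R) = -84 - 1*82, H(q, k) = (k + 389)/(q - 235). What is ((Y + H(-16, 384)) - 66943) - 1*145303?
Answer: -6054329437487/28524644 ≈ -2.1225e+5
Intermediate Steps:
H(q, k) = (389 + k)/(-235 + q)
g(R) = -166 (g(R) = -84 - 82 = -166)
Y = -1/113644 (Y = 1/(-166 - 113478) = 1/(-113644) = -1/113644 ≈ -8.7994e-6)
((Y + H(-16, 384)) - 66943) - 1*145303 = ((-1/113644 + (389 + 384)/(-235 - 16)) - 66943) - 1*145303 = ((-1/113644 + 773/(-251)) - 66943) - 145303 = ((-1/113644 - 1/251*773) - 66943) - 145303 = ((-1/113644 - 773/251) - 66943) - 145303 = (-87847063/28524644 - 66943) - 145303 = -1909613090355/28524644 - 145303 = -6054329437487/28524644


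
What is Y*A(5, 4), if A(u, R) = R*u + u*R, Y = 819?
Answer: 32760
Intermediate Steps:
A(u, R) = 2*R*u (A(u, R) = R*u + R*u = 2*R*u)
Y*A(5, 4) = 819*(2*4*5) = 819*40 = 32760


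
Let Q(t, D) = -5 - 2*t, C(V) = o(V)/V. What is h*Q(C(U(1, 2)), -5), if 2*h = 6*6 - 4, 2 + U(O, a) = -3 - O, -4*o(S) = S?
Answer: -72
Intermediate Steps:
o(S) = -S/4
U(O, a) = -5 - O (U(O, a) = -2 + (-3 - O) = -5 - O)
C(V) = -1/4 (C(V) = (-V/4)/V = -1/4)
h = 16 (h = (6*6 - 4)/2 = (36 - 4)/2 = (1/2)*32 = 16)
h*Q(C(U(1, 2)), -5) = 16*(-5 - 2*(-1/4)) = 16*(-5 + 1/2) = 16*(-9/2) = -72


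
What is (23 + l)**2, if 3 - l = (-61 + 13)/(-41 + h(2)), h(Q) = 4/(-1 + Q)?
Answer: 835396/1369 ≈ 610.22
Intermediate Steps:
l = 63/37 (l = 3 - (-61 + 13)/(-41 + 4/(-1 + 2)) = 3 - (-48)/(-41 + 4/1) = 3 - (-48)/(-41 + 4*1) = 3 - (-48)/(-41 + 4) = 3 - (-48)/(-37) = 3 - (-48)*(-1)/37 = 3 - 1*48/37 = 3 - 48/37 = 63/37 ≈ 1.7027)
(23 + l)**2 = (23 + 63/37)**2 = (914/37)**2 = 835396/1369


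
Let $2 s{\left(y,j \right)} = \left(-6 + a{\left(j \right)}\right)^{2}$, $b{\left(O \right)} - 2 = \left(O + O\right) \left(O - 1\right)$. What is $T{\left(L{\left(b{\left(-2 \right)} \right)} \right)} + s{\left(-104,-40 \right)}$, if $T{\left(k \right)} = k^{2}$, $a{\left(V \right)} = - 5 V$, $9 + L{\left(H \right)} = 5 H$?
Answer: $22539$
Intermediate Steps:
$b{\left(O \right)} = 2 + 2 O \left(-1 + O\right)$ ($b{\left(O \right)} = 2 + \left(O + O\right) \left(O - 1\right) = 2 + 2 O \left(-1 + O\right)$)
$L{\left(H \right)} = -9 + 5 H$
$s{\left(y,j \right)} = \frac{\left(-6 - 5 j\right)^{2}}{2}$
$T{\left(L{\left(b{\left(-2 \right)} \right)} \right)} + s{\left(-104,-40 \right)} = \left(-9 + 5 \left(2 - -4 + 2 \left(-2\right)^{2}\right)\right)^{2} + \frac{\left(6 + 5 \left(-40\right)\right)^{2}}{2} = \left(-9 + 5 \left(2 + 4 + 2 \cdot 4\right)\right)^{2} + \frac{\left(6 - 200\right)^{2}}{2} = \left(-9 + 5 \left(2 + 4 + 8\right)\right)^{2} + \frac{\left(-194\right)^{2}}{2} = \left(-9 + 5 \cdot 14\right)^{2} + \frac{1}{2} \cdot 37636 = \left(-9 + 70\right)^{2} + 18818 = 61^{2} + 18818 = 3721 + 18818 = 22539$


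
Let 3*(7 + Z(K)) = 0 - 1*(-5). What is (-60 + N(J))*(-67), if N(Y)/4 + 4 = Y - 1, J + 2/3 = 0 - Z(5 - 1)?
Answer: 12328/3 ≈ 4109.3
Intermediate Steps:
Z(K) = -16/3 (Z(K) = -7 + (0 - 1*(-5))/3 = -7 + (0 + 5)/3 = -7 + (1/3)*5 = -7 + 5/3 = -16/3)
J = 14/3 (J = -2/3 + (0 - 1*(-16/3)) = -2/3 + (0 + 16/3) = -2/3 + 16/3 = 14/3 ≈ 4.6667)
N(Y) = -20 + 4*Y (N(Y) = -16 + 4*(Y - 1) = -16 + 4*(-1 + Y) = -16 + (-4 + 4*Y) = -20 + 4*Y)
(-60 + N(J))*(-67) = (-60 + (-20 + 4*(14/3)))*(-67) = (-60 + (-20 + 56/3))*(-67) = (-60 - 4/3)*(-67) = -184/3*(-67) = 12328/3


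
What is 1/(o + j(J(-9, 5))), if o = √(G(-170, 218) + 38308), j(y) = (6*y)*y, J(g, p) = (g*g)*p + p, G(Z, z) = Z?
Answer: 504300/508636960931 - √38138/1017273921862 ≈ 9.9128e-7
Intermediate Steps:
J(g, p) = p + p*g² (J(g, p) = g²*p + p = p*g² + p = p + p*g²)
j(y) = 6*y²
o = √38138 (o = √(-170 + 38308) = √38138 ≈ 195.29)
1/(o + j(J(-9, 5))) = 1/(√38138 + 6*(5*(1 + (-9)²))²) = 1/(√38138 + 6*(5*(1 + 81))²) = 1/(√38138 + 6*(5*82)²) = 1/(√38138 + 6*410²) = 1/(√38138 + 6*168100) = 1/(√38138 + 1008600) = 1/(1008600 + √38138)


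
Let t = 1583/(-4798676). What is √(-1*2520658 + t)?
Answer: I*√14510981543701520579/2399338 ≈ 1587.7*I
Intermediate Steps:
t = -1583/4798676 (t = 1583*(-1/4798676) = -1583/4798676 ≈ -0.00032988)
√(-1*2520658 + t) = √(-1*2520658 - 1583/4798676) = √(-2520658 - 1583/4798676) = √(-12095821050391/4798676) = I*√14510981543701520579/2399338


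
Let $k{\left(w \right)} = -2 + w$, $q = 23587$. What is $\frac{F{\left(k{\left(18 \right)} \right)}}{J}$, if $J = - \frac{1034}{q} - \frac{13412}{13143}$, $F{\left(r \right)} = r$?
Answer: $- \frac{2480031528}{164969353} \approx -15.033$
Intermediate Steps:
$J = - \frac{329938706}{310003941}$ ($J = - \frac{1034}{23587} - \frac{13412}{13143} = - \frac{329938706}{310003941} \approx -1.0643$)
$\frac{F{\left(k{\left(18 \right)} \right)}}{J} = \frac{-2 + 18}{- \frac{329938706}{310003941}} = 16 \left(- \frac{310003941}{329938706}\right) = - \frac{2480031528}{164969353}$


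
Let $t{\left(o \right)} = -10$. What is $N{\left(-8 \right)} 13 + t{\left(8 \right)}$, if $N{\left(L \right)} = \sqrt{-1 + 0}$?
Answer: $-10 + 13 i \approx -10.0 + 13.0 i$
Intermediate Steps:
$N{\left(L \right)} = i$ ($N{\left(L \right)} = \sqrt{-1} = i$)
$N{\left(-8 \right)} 13 + t{\left(8 \right)} = i 13 - 10 = 13 i - 10 = -10 + 13 i$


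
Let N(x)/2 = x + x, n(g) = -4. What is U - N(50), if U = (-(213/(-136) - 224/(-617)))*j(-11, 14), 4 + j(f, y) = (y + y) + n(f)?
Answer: -3690815/20978 ≈ -175.94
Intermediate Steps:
N(x) = 4*x (N(x) = 2*(x + x) = 2*(2*x) = 4*x)
j(f, y) = -8 + 2*y (j(f, y) = -4 + ((y + y) - 4) = -4 + (2*y - 4) = -4 + (-4 + 2*y) = -8 + 2*y)
U = 504785/20978 (U = (-(213/(-136) - 224/(-617)))*(-8 + 2*14) = (-(213*(-1/136) - 224*(-1/617)))*(-8 + 28) = -(-213/136 + 224/617)*20 = -1*(-100957/83912)*20 = (100957/83912)*20 = 504785/20978 ≈ 24.063)
U - N(50) = 504785/20978 - 4*50 = 504785/20978 - 1*200 = 504785/20978 - 200 = -3690815/20978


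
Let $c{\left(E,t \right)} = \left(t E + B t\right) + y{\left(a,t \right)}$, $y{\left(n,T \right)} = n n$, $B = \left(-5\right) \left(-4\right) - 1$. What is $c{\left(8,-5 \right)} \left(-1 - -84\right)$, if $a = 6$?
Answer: $-8217$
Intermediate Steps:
$B = 19$ ($B = 20 - 1 = 19$)
$y{\left(n,T \right)} = n^{2}$
$c{\left(E,t \right)} = 36 + 19 t + E t$ ($c{\left(E,t \right)} = \left(t E + 19 t\right) + 6^{2} = \left(E t + 19 t\right) + 36 = \left(19 t + E t\right) + 36 = 36 + 19 t + E t$)
$c{\left(8,-5 \right)} \left(-1 - -84\right) = \left(36 + 19 \left(-5\right) + 8 \left(-5\right)\right) \left(-1 - -84\right) = \left(36 - 95 - 40\right) \left(-1 + 84\right) = \left(-99\right) 83 = -8217$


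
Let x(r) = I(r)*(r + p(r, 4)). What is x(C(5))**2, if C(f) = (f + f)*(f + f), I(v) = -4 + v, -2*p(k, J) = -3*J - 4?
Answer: 107495424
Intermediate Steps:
p(k, J) = 2 + 3*J/2 (p(k, J) = -(-3*J - 4)/2 = -(-4 - 3*J)/2 = 2 + 3*J/2)
C(f) = 4*f**2 (C(f) = (2*f)*(2*f) = 4*f**2)
x(r) = (-4 + r)*(8 + r) (x(r) = (-4 + r)*(r + (2 + (3/2)*4)) = (-4 + r)*(r + (2 + 6)) = (-4 + r)*(r + 8) = (-4 + r)*(8 + r))
x(C(5))**2 = ((-4 + 4*5**2)*(8 + 4*5**2))**2 = ((-4 + 4*25)*(8 + 4*25))**2 = ((-4 + 100)*(8 + 100))**2 = (96*108)**2 = 10368**2 = 107495424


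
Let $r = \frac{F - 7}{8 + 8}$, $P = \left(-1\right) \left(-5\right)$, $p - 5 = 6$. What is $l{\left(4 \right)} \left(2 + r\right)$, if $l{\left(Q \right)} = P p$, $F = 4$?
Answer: $\frac{1595}{16} \approx 99.688$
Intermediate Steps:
$p = 11$ ($p = 5 + 6 = 11$)
$P = 5$
$l{\left(Q \right)} = 55$ ($l{\left(Q \right)} = 5 \cdot 11 = 55$)
$r = - \frac{3}{16}$ ($r = \frac{4 - 7}{8 + 8} = - \frac{3}{16} \approx -0.1875$)
$l{\left(4 \right)} \left(2 + r\right) = 55 \left(2 - \frac{3}{16}\right) = 55 \cdot \frac{29}{16} = \frac{1595}{16}$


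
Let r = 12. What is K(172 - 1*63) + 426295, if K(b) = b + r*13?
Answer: 426560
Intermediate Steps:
K(b) = 156 + b (K(b) = b + 12*13 = b + 156 = 156 + b)
K(172 - 1*63) + 426295 = (156 + (172 - 1*63)) + 426295 = (156 + (172 - 63)) + 426295 = (156 + 109) + 426295 = 265 + 426295 = 426560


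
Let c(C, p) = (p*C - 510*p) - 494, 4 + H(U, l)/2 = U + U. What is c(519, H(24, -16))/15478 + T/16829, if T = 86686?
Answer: 673370475/130239631 ≈ 5.1702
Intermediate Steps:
H(U, l) = -8 + 4*U (H(U, l) = -8 + 2*(U + U) = -8 + 2*(2*U) = -8 + 4*U)
c(C, p) = -494 - 510*p + C*p (c(C, p) = (C*p - 510*p) - 494 = (-510*p + C*p) - 494 = -494 - 510*p + C*p)
c(519, H(24, -16))/15478 + T/16829 = (-494 - 510*(-8 + 4*24) + 519*(-8 + 4*24))/15478 + 86686/16829 = (-494 - 510*(-8 + 96) + 519*(-8 + 96))*(1/15478) + 86686*(1/16829) = (-494 - 510*88 + 519*88)*(1/15478) + 86686/16829 = (-494 - 44880 + 45672)*(1/15478) + 86686/16829 = 298*(1/15478) + 86686/16829 = 149/7739 + 86686/16829 = 673370475/130239631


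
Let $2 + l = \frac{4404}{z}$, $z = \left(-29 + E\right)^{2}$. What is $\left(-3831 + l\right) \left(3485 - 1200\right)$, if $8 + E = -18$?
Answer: $- \frac{5296822397}{605} \approx -8.7551 \cdot 10^{6}$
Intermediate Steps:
$E = -26$ ($E = -8 - 18 = -26$)
$z = 3025$ ($z = \left(-29 - 26\right)^{2} = \left(-55\right)^{2} = 3025$)
$l = - \frac{1646}{3025}$ ($l = -2 + \frac{4404}{3025} = - \frac{1646}{3025} \approx -0.54413$)
$\left(-3831 + l\right) \left(3485 - 1200\right) = \left(-3831 - \frac{1646}{3025}\right) \left(3485 - 1200\right) = \left(- \frac{11590421}{3025}\right) 2285 = - \frac{5296822397}{605}$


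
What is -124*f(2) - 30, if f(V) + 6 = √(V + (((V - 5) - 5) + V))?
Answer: 714 - 248*I ≈ 714.0 - 248.0*I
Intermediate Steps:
f(V) = -6 + √(-10 + 3*V) (f(V) = -6 + √(V + (((V - 5) - 5) + V)) = -6 + √(V + (((-5 + V) - 5) + V)) = -6 + √(V + ((-10 + V) + V)) = -6 + √(V + (-10 + 2*V)) = -6 + √(-10 + 3*V))
-124*f(2) - 30 = -124*(-6 + √(-10 + 3*2)) - 30 = -124*(-6 + √(-10 + 6)) - 30 = -124*(-6 + √(-4)) - 30 = -124*(-6 + 2*I) - 30 = (744 - 248*I) - 30 = 714 - 248*I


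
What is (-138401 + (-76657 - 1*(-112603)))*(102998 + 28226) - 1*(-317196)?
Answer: -13444237724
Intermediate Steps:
(-138401 + (-76657 - 1*(-112603)))*(102998 + 28226) - 1*(-317196) = (-138401 + (-76657 + 112603))*131224 + 317196 = (-138401 + 35946)*131224 + 317196 = -102455*131224 + 317196 = -13444554920 + 317196 = -13444237724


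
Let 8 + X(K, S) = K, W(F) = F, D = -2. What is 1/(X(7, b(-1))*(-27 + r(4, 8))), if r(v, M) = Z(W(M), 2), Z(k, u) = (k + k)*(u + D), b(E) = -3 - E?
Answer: 1/27 ≈ 0.037037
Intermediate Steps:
X(K, S) = -8 + K
Z(k, u) = 2*k*(-2 + u) (Z(k, u) = (k + k)*(u - 2) = (2*k)*(-2 + u) = 2*k*(-2 + u))
r(v, M) = 0 (r(v, M) = 2*M*(-2 + 2) = 2*M*0 = 0)
1/(X(7, b(-1))*(-27 + r(4, 8))) = 1/((-8 + 7)*(-27 + 0)) = 1/(-1*(-27)) = 1/27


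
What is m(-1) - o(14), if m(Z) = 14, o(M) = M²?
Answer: -182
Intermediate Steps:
m(-1) - o(14) = 14 - 1*14² = 14 - 1*196 = 14 - 196 = -182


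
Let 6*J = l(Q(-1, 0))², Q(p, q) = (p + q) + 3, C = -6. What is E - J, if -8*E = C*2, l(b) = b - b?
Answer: 3/2 ≈ 1.5000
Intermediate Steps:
Q(p, q) = 3 + p + q
l(b) = 0
E = 3/2 (E = -(-3)*2/4 = -⅛*(-12) = 3/2 ≈ 1.5000)
J = 0 (J = (⅙)*0² = (⅙)*0 = 0)
E - J = 3/2 - 1*0 = 3/2 + 0 = 3/2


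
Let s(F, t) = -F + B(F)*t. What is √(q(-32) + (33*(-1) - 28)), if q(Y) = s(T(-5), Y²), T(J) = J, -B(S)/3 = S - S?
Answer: 2*I*√14 ≈ 7.4833*I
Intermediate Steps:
B(S) = 0 (B(S) = -3*(S - S) = -3*0 = 0)
s(F, t) = -F (s(F, t) = -F + 0*t = -F + 0 = -F)
q(Y) = 5 (q(Y) = -1*(-5) = 5)
√(q(-32) + (33*(-1) - 28)) = √(5 + (33*(-1) - 28)) = √(5 + (-33 - 28)) = √(5 - 61) = √(-56) = 2*I*√14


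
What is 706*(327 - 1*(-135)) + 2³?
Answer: 326180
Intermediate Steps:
706*(327 - 1*(-135)) + 2³ = 706*(327 + 135) + 8 = 706*462 + 8 = 326172 + 8 = 326180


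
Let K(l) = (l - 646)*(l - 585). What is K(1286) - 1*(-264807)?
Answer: 713447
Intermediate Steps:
K(l) = (-646 + l)*(-585 + l)
K(1286) - 1*(-264807) = (377910 + 1286**2 - 1231*1286) - 1*(-264807) = (377910 + 1653796 - 1583066) + 264807 = 448640 + 264807 = 713447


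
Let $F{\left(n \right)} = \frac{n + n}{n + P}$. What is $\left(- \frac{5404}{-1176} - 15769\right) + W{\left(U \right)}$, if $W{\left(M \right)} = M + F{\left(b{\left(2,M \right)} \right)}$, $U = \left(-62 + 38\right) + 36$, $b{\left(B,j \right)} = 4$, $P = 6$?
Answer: $- \frac{3307837}{210} \approx -15752.0$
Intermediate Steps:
$F{\left(n \right)} = \frac{2 n}{6 + n}$ ($F{\left(n \right)} = \frac{n + n}{n + 6} = \frac{2 n}{6 + n}$)
$U = 12$ ($U = -24 + 36 = 12$)
$W{\left(M \right)} = \frac{4}{5} + M$ ($W{\left(M \right)} = M + 2 \cdot 4 \frac{1}{6 + 4} = M + 2 \cdot 4 \cdot \frac{1}{10} = M + \frac{4}{5} = \frac{4}{5} + M$)
$\left(- \frac{5404}{-1176} - 15769\right) + W{\left(U \right)} = \left(- \frac{5404}{-1176} - 15769\right) + \left(\frac{4}{5} + 12\right) = \left(\left(-5404\right) \left(- \frac{1}{1176}\right) - 15769\right) + \frac{64}{5} = \left(\frac{193}{42} - 15769\right) + \frac{64}{5} = - \frac{662105}{42} + \frac{64}{5} = - \frac{3307837}{210}$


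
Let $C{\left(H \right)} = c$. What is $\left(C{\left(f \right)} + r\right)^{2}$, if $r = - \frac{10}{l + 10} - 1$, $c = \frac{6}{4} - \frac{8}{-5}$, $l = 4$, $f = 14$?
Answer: $\frac{9409}{4900} \approx 1.9202$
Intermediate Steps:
$c = \frac{31}{10}$ ($c = 6 \cdot \frac{1}{4} - - \frac{8}{5} = \frac{3}{2} + \frac{8}{5} = \frac{31}{10} \approx 3.1$)
$C{\left(H \right)} = \frac{31}{10}$
$r = - \frac{12}{7}$ ($r = - \frac{10}{4 + 10} - 1 = - \frac{10}{14} - 1 = \left(-10\right) \frac{1}{14} - 1 = - \frac{5}{7} - 1 = - \frac{12}{7} \approx -1.7143$)
$\left(C{\left(f \right)} + r\right)^{2} = \left(\frac{31}{10} - \frac{12}{7}\right)^{2} = \left(\frac{97}{70}\right)^{2} = \frac{9409}{4900}$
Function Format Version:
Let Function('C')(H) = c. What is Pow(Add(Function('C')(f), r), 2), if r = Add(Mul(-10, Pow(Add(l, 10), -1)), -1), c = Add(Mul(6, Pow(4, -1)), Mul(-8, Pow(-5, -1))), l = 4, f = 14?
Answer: Rational(9409, 4900) ≈ 1.9202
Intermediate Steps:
c = Rational(31, 10) (c = Add(Mul(6, Rational(1, 4)), Mul(-8, Rational(-1, 5))) = Add(Rational(3, 2), Rational(8, 5)) = Rational(31, 10) ≈ 3.1000)
Function('C')(H) = Rational(31, 10)
r = Rational(-12, 7) (r = Add(Mul(-10, Pow(Add(4, 10), -1)), -1) = Add(Mul(-10, Pow(14, -1)), -1) = Add(Mul(-10, Rational(1, 14)), -1) = Add(Rational(-5, 7), -1) = Rational(-12, 7) ≈ -1.7143)
Pow(Add(Function('C')(f), r), 2) = Pow(Add(Rational(31, 10), Rational(-12, 7)), 2) = Pow(Rational(97, 70), 2) = Rational(9409, 4900)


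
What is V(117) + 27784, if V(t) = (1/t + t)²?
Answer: 567751276/13689 ≈ 41475.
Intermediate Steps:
V(t) = (t + 1/t)²
V(117) + 27784 = (1 + 117²)²/117² + 27784 = (1 + 13689)²/13689 + 27784 = (1/13689)*13690² + 27784 = (1/13689)*187416100 + 27784 = 187416100/13689 + 27784 = 567751276/13689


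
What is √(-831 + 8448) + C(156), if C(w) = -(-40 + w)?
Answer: -116 + √7617 ≈ -28.725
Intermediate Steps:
C(w) = 40 - w
√(-831 + 8448) + C(156) = √(-831 + 8448) + (40 - 1*156) = √7617 + (40 - 156) = √7617 - 116 = -116 + √7617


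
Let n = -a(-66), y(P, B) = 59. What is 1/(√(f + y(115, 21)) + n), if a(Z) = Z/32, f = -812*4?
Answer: 176/272491 - 256*I*√3189/817473 ≈ 0.00064589 - 0.017685*I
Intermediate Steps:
f = -3248
a(Z) = Z/32 (a(Z) = Z*(1/32) = Z/32)
n = 33/16 (n = -(-66)/32 = -1*(-33/16) = 33/16 ≈ 2.0625)
1/(√(f + y(115, 21)) + n) = 1/(√(-3248 + 59) + 33/16) = 1/(√(-3189) + 33/16) = 1/(I*√3189 + 33/16) = 1/(33/16 + I*√3189)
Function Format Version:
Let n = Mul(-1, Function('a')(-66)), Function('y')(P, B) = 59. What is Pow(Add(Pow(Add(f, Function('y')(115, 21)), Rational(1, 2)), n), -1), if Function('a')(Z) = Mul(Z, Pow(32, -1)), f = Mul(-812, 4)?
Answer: Add(Rational(176, 272491), Mul(Rational(-256, 817473), I, Pow(3189, Rational(1, 2)))) ≈ Add(0.00064589, Mul(-0.017685, I))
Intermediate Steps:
f = -3248
Function('a')(Z) = Mul(Rational(1, 32), Z) (Function('a')(Z) = Mul(Z, Rational(1, 32)) = Mul(Rational(1, 32), Z))
n = Rational(33, 16) (n = Mul(-1, Mul(Rational(1, 32), -66)) = Mul(-1, Rational(-33, 16)) = Rational(33, 16) ≈ 2.0625)
Pow(Add(Pow(Add(f, Function('y')(115, 21)), Rational(1, 2)), n), -1) = Pow(Add(Pow(Add(-3248, 59), Rational(1, 2)), Rational(33, 16)), -1) = Pow(Add(Pow(-3189, Rational(1, 2)), Rational(33, 16)), -1) = Pow(Add(Mul(I, Pow(3189, Rational(1, 2))), Rational(33, 16)), -1) = Pow(Add(Rational(33, 16), Mul(I, Pow(3189, Rational(1, 2)))), -1)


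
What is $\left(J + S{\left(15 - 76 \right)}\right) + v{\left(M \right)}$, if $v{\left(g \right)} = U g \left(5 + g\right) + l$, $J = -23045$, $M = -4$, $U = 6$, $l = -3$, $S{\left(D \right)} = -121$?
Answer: $-23193$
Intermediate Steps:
$v{\left(g \right)} = -3 + 6 g \left(5 + g\right)$ ($v{\left(g \right)} = 6 g \left(5 + g\right) - 3 = -3 + 6 g \left(5 + g\right)$)
$\left(J + S{\left(15 - 76 \right)}\right) + v{\left(M \right)} = \left(-23045 - 121\right) + \left(-3 + 6 \left(-4\right)^{2} + 30 \left(-4\right)\right) = -23166 - 27 = -23193$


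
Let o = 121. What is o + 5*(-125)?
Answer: -504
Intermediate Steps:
o + 5*(-125) = 121 + 5*(-125) = 121 - 625 = -504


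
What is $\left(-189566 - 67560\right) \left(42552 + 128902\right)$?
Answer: $-44085281204$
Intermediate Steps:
$\left(-189566 - 67560\right) \left(42552 + 128902\right) = \left(-257126\right) 171454 = -44085281204$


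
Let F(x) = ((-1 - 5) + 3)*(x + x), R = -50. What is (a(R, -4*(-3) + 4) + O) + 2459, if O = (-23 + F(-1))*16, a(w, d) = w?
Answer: 2137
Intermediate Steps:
F(x) = -6*x (F(x) = (-6 + 3)*(2*x) = -6*x)
O = -272 (O = (-23 - 6*(-1))*16 = (-23 + 6)*16 = -17*16 = -272)
(a(R, -4*(-3) + 4) + O) + 2459 = (-50 - 272) + 2459 = -322 + 2459 = 2137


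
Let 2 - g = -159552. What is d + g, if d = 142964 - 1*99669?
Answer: 202849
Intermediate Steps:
g = 159554 (g = 2 - 1*(-159552) = 2 + 159552 = 159554)
d = 43295 (d = 142964 - 99669 = 43295)
d + g = 43295 + 159554 = 202849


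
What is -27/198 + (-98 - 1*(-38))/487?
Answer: -2781/10714 ≈ -0.25957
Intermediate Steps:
-27/198 + (-98 - 1*(-38))/487 = -27*1/198 + (-98 + 38)*(1/487) = -3/22 - 60*1/487 = -3/22 - 60/487 = -2781/10714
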